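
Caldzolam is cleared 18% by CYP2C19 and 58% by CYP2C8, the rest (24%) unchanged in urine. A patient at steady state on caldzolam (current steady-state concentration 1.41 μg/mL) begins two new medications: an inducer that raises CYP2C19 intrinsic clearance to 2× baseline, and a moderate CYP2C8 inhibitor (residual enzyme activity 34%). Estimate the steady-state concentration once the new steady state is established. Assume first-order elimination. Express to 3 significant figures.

The CYP2C19 pathway (18% of clearance) is boosted to 2× activity: 0.18 × 2 = 0.36.
The CYP2C8 pathway (58% of clearance) is reduced to 0.34× activity: 0.58 × 0.34 = 0.1972.
Non-CYP routes (24%) are unchanged.
CL_new/CL_old = 0.36 + 0.1972 + 0.24 = 0.7972.
Dividing the baseline by the relative clearance: 1.41 / 0.7972 = 1.77 μg/mL.

1.77 μg/mL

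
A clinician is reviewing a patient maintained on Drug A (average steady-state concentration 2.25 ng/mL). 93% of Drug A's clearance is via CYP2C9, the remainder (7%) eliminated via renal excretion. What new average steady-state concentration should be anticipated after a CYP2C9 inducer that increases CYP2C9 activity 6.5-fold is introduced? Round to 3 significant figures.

0.368 ng/mL

CYP2C9: 0.93 × 6.5 = 6.045
Other: 0.07 (unchanged)
Relative clearance = 6.045 + 0.07 = 6.115.
New average steady-state concentration = baseline ÷ relative clearance = 2.25 / 6.115 = 0.368 ng/mL.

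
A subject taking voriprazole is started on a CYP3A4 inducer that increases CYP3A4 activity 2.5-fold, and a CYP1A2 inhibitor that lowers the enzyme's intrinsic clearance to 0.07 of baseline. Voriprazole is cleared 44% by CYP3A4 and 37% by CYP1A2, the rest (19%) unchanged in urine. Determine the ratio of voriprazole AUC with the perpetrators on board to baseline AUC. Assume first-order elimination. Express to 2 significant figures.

CYP3A4: 0.44 × 2.5 = 1.1
CYP1A2: 0.37 × 0.07 = 0.0259
Other: 0.19 (unchanged)
Relative clearance = 1.1 + 0.0259 + 0.19 = 1.3159.
Net AUC ratio = 1 / 1.3159 = 0.76.

0.76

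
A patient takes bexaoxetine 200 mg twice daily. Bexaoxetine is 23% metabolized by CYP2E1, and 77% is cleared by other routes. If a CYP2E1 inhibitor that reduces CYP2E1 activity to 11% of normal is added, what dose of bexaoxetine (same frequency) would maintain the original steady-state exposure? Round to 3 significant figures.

CYP2E1: 0.23 × 0.11 = 0.0253
Other: 0.77 (unchanged)
Relative clearance = 0.0253 + 0.77 = 0.7953.
Exposure is unchanged when dose changes in proportion to clearance. New dose = 200 mg × 0.7953 = 159 mg.

159 mg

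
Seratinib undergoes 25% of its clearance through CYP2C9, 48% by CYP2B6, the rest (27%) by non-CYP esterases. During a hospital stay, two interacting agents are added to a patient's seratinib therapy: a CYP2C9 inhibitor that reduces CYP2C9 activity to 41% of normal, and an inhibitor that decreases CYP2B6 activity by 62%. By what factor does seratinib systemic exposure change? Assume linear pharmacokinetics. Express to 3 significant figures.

The CYP2C9 pathway (25% of clearance) drops to 0.41× activity: 0.25 × 0.41 = 0.1025.
The CYP2B6 pathway (48% of clearance) falls to 0.38× activity: 0.48 × 0.38 = 0.1824.
Non-CYP routes (27%) are unchanged.
Relative clearance = 0.1025 + 0.1824 + 0.27 = 0.5549.
Systemic exposure ∝ 1/CL: fold-change = 1 / 0.5549 = 1.80.

1.80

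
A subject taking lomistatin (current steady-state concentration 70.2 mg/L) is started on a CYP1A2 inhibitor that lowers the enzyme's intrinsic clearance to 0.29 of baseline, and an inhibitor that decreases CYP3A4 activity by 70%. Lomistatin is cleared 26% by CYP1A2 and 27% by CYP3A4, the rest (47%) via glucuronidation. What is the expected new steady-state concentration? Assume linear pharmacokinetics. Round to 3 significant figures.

112 mg/L

The CYP1A2 pathway (26% of clearance) drops to 0.29× activity: 0.26 × 0.29 = 0.0754.
The CYP3A4 pathway (27% of clearance) drops to 0.3× activity: 0.27 × 0.3 = 0.081.
Non-CYP routes (47%) are unchanged.
CL_new/CL_old = 0.0754 + 0.081 + 0.47 = 0.6264.
Dividing the baseline by the relative clearance: 70.2 / 0.6264 = 112 mg/L.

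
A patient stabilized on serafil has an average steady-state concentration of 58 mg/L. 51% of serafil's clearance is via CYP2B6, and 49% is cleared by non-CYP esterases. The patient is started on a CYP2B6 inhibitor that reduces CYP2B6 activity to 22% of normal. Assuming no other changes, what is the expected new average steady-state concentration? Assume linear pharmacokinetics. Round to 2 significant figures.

96 mg/L

The CYP2B6 pathway (51% of clearance) is reduced to 0.22× activity: 0.51 × 0.22 = 0.1122.
The remaining 49% of clearance is unaffected.
CL_new/CL_old = 0.1122 + 0.49 = 0.6022.
New average steady-state concentration = baseline ÷ relative clearance = 58 / 0.6022 = 96 mg/L.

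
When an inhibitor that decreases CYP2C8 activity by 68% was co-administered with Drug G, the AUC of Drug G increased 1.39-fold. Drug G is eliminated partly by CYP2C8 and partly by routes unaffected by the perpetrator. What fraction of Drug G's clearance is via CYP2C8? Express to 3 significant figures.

Let x = fm,CYP2C8. Because AUC ∝ 1/CL, relative clearance fell to 1/1.39 = 0.7194.
Only the CYP2C8 route changed, so 0.7194 = x·0.32 + (1 − x), giving x = 0.413.

0.413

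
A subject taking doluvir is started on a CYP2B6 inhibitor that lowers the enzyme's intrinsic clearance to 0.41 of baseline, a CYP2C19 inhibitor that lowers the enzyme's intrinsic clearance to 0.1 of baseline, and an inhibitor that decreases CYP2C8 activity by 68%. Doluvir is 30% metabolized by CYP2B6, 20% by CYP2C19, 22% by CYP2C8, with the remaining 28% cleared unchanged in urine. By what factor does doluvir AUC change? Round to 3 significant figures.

2.03

The CYP2B6 pathway (30% of clearance) drops to 0.41× activity: 0.3 × 0.41 = 0.123.
The CYP2C19 pathway (20% of clearance) is reduced to 0.1× activity: 0.2 × 0.1 = 0.02.
The CYP2C8 pathway (22% of clearance) is reduced to 0.32× activity: 0.22 × 0.32 = 0.0704.
Non-CYP routes (28%) are unchanged.
New clearance relative to baseline: 0.123 + 0.02 + 0.0704 + 0.28 = 0.4934.
AUC ∝ 1/CL: fold-change = 1 / 0.4934 = 2.03.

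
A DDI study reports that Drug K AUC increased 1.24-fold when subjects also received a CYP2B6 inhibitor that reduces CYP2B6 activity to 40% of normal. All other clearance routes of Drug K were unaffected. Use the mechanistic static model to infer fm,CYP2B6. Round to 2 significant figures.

0.32

CL'/CL = 1 / 1.24 = 0.8065
0.4·fm + (1 − fm) = 0.8065
fm = (0.8065 − 1) / (0.4 − 1) = 0.32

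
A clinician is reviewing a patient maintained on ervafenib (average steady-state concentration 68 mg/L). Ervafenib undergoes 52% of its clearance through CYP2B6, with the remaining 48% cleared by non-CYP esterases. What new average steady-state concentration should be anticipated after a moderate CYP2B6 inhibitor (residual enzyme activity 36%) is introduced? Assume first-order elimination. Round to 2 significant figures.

1.0 × 10² mg/L

The CYP2B6 pathway (52% of clearance) drops to 0.36× activity: 0.52 × 0.36 = 0.1872.
The remaining 48% of clearance is unaffected.
New clearance relative to baseline: 0.1872 + 0.48 = 0.6672.
With dosing unchanged, average steady-state concentration scales as 1/CL: 68 / 0.6672 = 1.0 × 10² mg/L.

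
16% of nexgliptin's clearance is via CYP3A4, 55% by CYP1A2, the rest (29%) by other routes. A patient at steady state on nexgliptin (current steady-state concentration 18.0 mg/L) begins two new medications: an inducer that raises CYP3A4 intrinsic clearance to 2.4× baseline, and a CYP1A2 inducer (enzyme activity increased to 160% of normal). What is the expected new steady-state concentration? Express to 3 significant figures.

The CYP3A4 pathway (16% of clearance) increases to 2.4× activity: 0.16 × 2.4 = 0.384.
The CYP1A2 pathway (55% of clearance) is boosted to 1.6× activity: 0.55 × 1.6 = 0.88.
The remaining 29% of clearance is unaffected.
CL_new/CL_old = 0.384 + 0.88 + 0.29 = 1.554.
New steady-state concentration = 18.0 / 1.554 = 11.6 mg/L (concentration scales inversely with clearance).

11.6 mg/L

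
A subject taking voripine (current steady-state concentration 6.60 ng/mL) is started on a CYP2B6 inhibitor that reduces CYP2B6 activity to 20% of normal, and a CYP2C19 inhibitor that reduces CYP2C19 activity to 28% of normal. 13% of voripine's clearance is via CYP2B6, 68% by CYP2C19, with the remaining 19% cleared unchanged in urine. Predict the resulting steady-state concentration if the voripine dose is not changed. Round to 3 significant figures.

16.2 ng/mL

CYP2B6: 0.13 × 0.2 = 0.026
CYP2C19: 0.68 × 0.28 = 0.1904
Other: 0.19 (unchanged)
Relative clearance = 0.026 + 0.1904 + 0.19 = 0.4064.
Dividing the baseline by the relative clearance: 6.60 / 0.4064 = 16.2 ng/mL.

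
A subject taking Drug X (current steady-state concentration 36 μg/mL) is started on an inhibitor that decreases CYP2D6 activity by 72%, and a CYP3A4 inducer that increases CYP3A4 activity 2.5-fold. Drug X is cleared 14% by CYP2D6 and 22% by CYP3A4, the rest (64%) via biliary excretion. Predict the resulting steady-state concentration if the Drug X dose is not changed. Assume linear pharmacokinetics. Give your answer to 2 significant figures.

29 μg/mL

The CYP2D6 pathway (14% of clearance) falls to 0.28× activity: 0.14 × 0.28 = 0.0392.
The CYP3A4 pathway (22% of clearance) is boosted to 2.5× activity: 0.22 × 2.5 = 0.55.
Non-CYP routes (64%) are unchanged.
New clearance relative to baseline: 0.0392 + 0.55 + 0.64 = 1.2292.
New steady-state concentration = 36 / 1.2292 = 29 μg/mL (concentration scales inversely with clearance).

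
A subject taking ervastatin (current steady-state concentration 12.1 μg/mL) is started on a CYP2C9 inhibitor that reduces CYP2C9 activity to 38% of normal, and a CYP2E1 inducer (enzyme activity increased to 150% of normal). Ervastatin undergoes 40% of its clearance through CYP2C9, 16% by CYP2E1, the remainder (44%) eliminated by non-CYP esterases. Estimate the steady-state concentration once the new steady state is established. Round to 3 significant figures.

CYP2C9: 0.4 × 0.38 = 0.152
CYP2E1: 0.16 × 1.5 = 0.24
Other: 0.44 (unchanged)
CL_new/CL_old = 0.152 + 0.24 + 0.44 = 0.832.
Steady-state concentration ∝ 1/CL: new value = 12.1 / 0.832 = 14.5 μg/mL.

14.5 μg/mL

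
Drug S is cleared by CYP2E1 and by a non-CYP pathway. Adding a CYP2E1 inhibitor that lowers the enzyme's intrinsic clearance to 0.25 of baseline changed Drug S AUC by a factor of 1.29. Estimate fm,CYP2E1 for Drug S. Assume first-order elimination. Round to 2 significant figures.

0.30

CL'/CL = 1 / 1.29 = 0.7752
0.25·fm + (1 − fm) = 0.7752
fm = (0.7752 − 1) / (0.25 − 1) = 0.30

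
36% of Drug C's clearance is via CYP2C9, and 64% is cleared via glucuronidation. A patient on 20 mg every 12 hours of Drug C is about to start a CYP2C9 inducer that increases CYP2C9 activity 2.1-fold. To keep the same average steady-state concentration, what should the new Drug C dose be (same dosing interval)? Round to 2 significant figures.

28 mg

The CYP2C9 pathway (36% of clearance) is boosted to 2.1× activity: 0.36 × 2.1 = 0.756.
The remaining 64% of clearance is unaffected.
Relative clearance = 0.756 + 0.64 = 1.396.
Css,avg = (dose rate)/CL, so holding Css fixed requires dose ∝ CL: 20 × 1.396 = 28 mg.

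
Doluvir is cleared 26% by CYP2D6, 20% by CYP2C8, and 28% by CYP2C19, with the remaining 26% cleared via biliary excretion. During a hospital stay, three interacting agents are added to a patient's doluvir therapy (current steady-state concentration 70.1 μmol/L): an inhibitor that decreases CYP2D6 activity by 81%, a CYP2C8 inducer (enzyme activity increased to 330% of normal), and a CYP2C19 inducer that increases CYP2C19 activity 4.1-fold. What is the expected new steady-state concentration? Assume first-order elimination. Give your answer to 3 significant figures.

CYP2D6: 0.26 × 0.19 = 0.0494
CYP2C8: 0.2 × 3.3 = 0.66
CYP2C19: 0.28 × 4.1 = 1.148
Other: 0.26 (unchanged)
Relative clearance = 0.0494 + 0.66 + 1.148 + 0.26 = 2.1174.
New steady-state concentration = 70.1 / 2.1174 = 33.1 μmol/L (concentration scales inversely with clearance).

33.1 μmol/L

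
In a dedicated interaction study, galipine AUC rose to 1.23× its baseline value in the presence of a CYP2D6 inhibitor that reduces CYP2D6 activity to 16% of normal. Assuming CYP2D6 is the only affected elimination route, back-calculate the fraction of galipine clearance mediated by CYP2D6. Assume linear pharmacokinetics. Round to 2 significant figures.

0.22

Call the CYP2D6 fraction fm. After the interaction, CL_new/CL_old = fm × 0.16 + (1 − fm).
AUC ratio = 1 / (new CL fraction), so new CL fraction = 1 / 1.23 = 0.813.
fm × 0.16 + 1 − fm = 0.813  ⇒  fm × (0.16 − 1) = −0.187  ⇒  fm = 0.22.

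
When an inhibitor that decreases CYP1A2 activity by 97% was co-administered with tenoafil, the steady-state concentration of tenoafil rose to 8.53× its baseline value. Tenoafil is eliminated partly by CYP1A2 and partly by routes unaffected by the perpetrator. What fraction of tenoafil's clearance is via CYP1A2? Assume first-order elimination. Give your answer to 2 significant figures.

0.91

Write x for the fraction cleared via CYP1A2. The observed steady-state concentration change means clearance fell to 1/8.53 = 0.1172 of baseline.
Only the CYP1A2 route changed, so 0.1172 = x·0.03 + (1 − x), giving x = 0.91.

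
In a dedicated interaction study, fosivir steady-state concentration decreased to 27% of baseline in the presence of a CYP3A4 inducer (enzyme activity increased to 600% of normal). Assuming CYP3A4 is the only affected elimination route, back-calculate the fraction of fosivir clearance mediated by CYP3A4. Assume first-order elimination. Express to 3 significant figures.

Let x = fm,CYP3A4. Because steady-state concentration ∝ 1/CL, relative clearance rose to 1/0.270 = 3.704.
Setting x·6 + (1 − x) = 3.704 and solving: x = (3.704 − 1)/(6 − 1) = 0.541.

0.541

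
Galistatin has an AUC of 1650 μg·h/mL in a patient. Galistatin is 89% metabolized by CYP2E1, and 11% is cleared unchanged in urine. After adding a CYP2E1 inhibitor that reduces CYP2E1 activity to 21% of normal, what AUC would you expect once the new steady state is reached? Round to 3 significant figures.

The CYP2E1 pathway (89% of clearance) is reduced to 0.21× activity: 0.89 × 0.21 = 0.1869.
Non-CYP routes (11%) are unchanged.
CL_new/CL_old = 0.1869 + 0.11 = 0.2969.
New AUC = baseline ÷ relative clearance = 1650 / 0.2969 = 5.56 × 10³ μg·h/mL.

5.56 × 10³ μg·h/mL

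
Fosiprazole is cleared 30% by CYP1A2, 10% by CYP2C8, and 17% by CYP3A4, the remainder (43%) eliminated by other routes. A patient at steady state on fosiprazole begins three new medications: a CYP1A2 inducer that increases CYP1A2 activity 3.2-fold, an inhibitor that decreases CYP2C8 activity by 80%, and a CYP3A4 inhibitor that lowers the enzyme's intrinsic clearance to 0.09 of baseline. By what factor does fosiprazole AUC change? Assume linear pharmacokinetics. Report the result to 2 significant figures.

0.70

The CYP1A2 pathway (30% of clearance) increases to 3.2× activity: 0.3 × 3.2 = 0.96.
The CYP2C8 pathway (10% of clearance) drops to 0.2× activity: 0.1 × 0.2 = 0.02.
The CYP3A4 pathway (17% of clearance) is reduced to 0.09× activity: 0.17 × 0.09 = 0.0153.
The remaining 43% of clearance is unaffected.
Relative clearance = 0.96 + 0.02 + 0.0153 + 0.43 = 1.4253.
Because AUC varies inversely with clearance, the combined effect is 1 / 1.4253 = 0.70.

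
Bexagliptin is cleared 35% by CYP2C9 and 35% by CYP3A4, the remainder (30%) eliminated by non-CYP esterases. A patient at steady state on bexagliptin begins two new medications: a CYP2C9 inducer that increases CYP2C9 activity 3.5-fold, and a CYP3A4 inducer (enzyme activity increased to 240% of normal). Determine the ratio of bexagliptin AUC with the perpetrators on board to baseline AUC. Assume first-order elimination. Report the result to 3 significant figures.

The CYP2C9 pathway (35% of clearance) is boosted to 3.5× activity: 0.35 × 3.5 = 1.225.
The CYP3A4 pathway (35% of clearance) is boosted to 2.4× activity: 0.35 × 2.4 = 0.84.
Non-CYP routes (30%) are unchanged.
New clearance relative to baseline: 1.225 + 0.84 + 0.3 = 2.365.
AUC ∝ 1/CL: fold-change = 1 / 2.365 = 0.423.

0.423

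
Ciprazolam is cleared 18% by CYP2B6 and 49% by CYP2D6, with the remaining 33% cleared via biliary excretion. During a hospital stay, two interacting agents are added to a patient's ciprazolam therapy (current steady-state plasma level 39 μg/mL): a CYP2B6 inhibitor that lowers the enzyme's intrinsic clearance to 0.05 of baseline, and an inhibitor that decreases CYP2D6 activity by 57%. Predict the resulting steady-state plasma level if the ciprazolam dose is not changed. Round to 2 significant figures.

The CYP2B6 pathway (18% of clearance) drops to 0.05× activity: 0.18 × 0.05 = 0.009.
The CYP2D6 pathway (49% of clearance) falls to 0.43× activity: 0.49 × 0.43 = 0.2107.
Non-CYP routes (33%) are unchanged.
Relative clearance = 0.009 + 0.2107 + 0.33 = 0.5497.
Steady-state plasma level ∝ 1/CL: new value = 39 / 0.5497 = 71 μg/mL.

71 μg/mL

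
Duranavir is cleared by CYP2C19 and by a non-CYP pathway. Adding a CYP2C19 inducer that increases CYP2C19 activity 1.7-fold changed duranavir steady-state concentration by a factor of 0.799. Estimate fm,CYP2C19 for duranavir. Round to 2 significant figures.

0.36

Let x = fm,CYP2C19. Because steady-state concentration ∝ 1/CL, relative clearance rose to 1/0.799 = 1.252.
Setting x·1.7 + (1 − x) = 1.252 and solving: x = (1.252 − 1)/(1.7 − 1) = 0.36.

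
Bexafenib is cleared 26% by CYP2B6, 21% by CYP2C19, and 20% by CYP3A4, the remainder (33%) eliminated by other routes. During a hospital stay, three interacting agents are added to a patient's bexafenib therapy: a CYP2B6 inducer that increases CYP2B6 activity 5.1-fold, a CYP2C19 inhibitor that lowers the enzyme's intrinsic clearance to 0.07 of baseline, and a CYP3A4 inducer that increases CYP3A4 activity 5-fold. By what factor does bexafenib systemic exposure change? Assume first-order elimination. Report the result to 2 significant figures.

0.37

The CYP2B6 pathway (26% of clearance) is boosted to 5.1× activity: 0.26 × 5.1 = 1.326.
The CYP2C19 pathway (21% of clearance) drops to 0.07× activity: 0.21 × 0.07 = 0.0147.
The CYP3A4 pathway (20% of clearance) is boosted to 5× activity: 0.2 × 5 = 1.
The remaining 33% of clearance is unaffected.
New clearance relative to baseline: 1.326 + 0.0147 + 1 + 0.33 = 2.6707.
Because systemic exposure varies inversely with clearance, the combined effect is 1 / 2.6707 = 0.37.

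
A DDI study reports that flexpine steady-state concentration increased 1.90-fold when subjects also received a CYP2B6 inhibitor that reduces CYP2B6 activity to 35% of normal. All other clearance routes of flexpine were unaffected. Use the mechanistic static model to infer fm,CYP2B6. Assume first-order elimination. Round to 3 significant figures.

Write x for the fraction cleared via CYP2B6. The observed steady-state concentration change means clearance fell to 1/1.90 = 0.5263 of baseline.
Setting x·0.35 + (1 − x) = 0.5263 and solving: x = (0.5263 − 1)/(0.35 − 1) = 0.729.

0.729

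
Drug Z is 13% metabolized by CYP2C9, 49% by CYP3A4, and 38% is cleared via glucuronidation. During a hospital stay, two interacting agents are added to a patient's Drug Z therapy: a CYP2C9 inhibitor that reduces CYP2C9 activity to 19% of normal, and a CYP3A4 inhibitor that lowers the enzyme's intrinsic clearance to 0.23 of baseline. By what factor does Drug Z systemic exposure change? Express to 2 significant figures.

The CYP2C9 pathway (13% of clearance) is reduced to 0.19× activity: 0.13 × 0.19 = 0.0247.
The CYP3A4 pathway (49% of clearance) is reduced to 0.23× activity: 0.49 × 0.23 = 0.1127.
Non-CYP routes (38%) are unchanged.
New clearance relative to baseline: 0.0247 + 0.1127 + 0.38 = 0.5174.
Net systemic exposure ratio = 1 / 0.5174 = 1.9.

1.9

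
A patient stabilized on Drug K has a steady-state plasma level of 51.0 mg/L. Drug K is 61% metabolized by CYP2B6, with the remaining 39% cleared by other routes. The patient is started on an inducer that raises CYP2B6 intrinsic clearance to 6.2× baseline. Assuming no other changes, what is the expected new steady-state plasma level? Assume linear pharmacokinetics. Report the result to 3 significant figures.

12.2 mg/L

CYP2B6: 0.61 × 6.2 = 3.782
Other: 0.39 (unchanged)
Relative clearance = 3.782 + 0.39 = 4.172.
New steady-state plasma level = baseline ÷ relative clearance = 51.0 / 4.172 = 12.2 mg/L.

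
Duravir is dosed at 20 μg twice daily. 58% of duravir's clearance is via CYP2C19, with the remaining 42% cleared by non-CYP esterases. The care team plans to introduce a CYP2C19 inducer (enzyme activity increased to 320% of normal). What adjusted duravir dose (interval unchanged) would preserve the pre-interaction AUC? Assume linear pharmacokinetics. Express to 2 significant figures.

46 μg

The CYP2C19 pathway (58% of clearance) increases to 3.2× activity: 0.58 × 3.2 = 1.856.
Non-CYP routes (42%) are unchanged.
New clearance relative to baseline: 1.856 + 0.42 = 2.276.
To maintain the same steady-state level, dose must scale with clearance: new dose = 20 × 2.276 = 46 μg.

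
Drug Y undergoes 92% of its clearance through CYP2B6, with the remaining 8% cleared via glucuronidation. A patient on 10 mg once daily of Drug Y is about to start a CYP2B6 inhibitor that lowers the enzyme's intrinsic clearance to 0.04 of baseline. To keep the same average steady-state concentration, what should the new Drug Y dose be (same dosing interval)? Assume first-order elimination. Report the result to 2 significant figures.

The CYP2B6 pathway (92% of clearance) is reduced to 0.04× activity: 0.92 × 0.04 = 0.0368.
Non-CYP routes (8%) are unchanged.
CL_new/CL_old = 0.0368 + 0.08 = 0.1168.
Exposure is unchanged when dose changes in proportion to clearance. New dose = 10 mg × 0.1168 = 1.2 mg.

1.2 mg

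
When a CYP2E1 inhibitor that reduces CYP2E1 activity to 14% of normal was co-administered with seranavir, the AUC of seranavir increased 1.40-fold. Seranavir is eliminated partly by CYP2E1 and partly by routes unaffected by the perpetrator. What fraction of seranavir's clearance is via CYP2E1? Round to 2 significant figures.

Let x = fm,CYP2E1. Because AUC ∝ 1/CL, relative clearance fell to 1/1.40 = 0.7143.
Only the CYP2E1 route changed, so 0.7143 = x·0.14 + (1 − x), giving x = 0.33.

0.33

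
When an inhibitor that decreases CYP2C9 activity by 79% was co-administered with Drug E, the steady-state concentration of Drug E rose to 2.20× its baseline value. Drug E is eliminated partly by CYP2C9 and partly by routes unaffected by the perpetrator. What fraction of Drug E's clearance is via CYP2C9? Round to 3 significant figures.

0.690

CL'/CL = 1 / 2.20 = 0.4545
0.21·fm + (1 − fm) = 0.4545
fm = (0.4545 − 1) / (0.21 − 1) = 0.690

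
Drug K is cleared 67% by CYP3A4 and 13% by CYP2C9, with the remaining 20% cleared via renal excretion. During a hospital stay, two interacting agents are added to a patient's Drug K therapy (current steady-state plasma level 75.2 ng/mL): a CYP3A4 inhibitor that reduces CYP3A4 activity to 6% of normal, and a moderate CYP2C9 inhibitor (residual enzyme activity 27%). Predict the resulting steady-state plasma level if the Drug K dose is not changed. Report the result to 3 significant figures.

The CYP3A4 pathway (67% of clearance) is reduced to 0.06× activity: 0.67 × 0.06 = 0.0402.
The CYP2C9 pathway (13% of clearance) drops to 0.27× activity: 0.13 × 0.27 = 0.0351.
Non-CYP routes (20%) are unchanged.
New clearance relative to baseline: 0.0402 + 0.0351 + 0.2 = 0.2753.
Steady-state plasma level ∝ 1/CL: new value = 75.2 / 0.2753 = 273 ng/mL.

273 ng/mL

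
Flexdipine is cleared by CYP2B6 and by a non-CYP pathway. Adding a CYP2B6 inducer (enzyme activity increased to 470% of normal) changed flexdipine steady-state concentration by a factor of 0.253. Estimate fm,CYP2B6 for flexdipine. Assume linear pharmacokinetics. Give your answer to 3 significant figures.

0.798

CL'/CL = 1 / 0.253 = 3.953
4.7·fm + (1 − fm) = 3.953
fm = (3.953 − 1) / (4.7 − 1) = 0.798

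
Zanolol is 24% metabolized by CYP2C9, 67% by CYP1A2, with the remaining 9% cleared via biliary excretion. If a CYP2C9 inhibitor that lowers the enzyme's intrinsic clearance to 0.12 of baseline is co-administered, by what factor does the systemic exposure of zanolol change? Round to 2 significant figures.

The CYP2C9 pathway (24% of clearance) is reduced to 0.12× activity: 0.24 × 0.12 = 0.0288.
CYP1A2 (67%) and the residual 9% are unaffected.
Relative clearance = 0.0288 + 0.67 + 0.09 = 0.7888.
Systemic exposure ratio = CL_old/CL_new = 1 / 0.7888 = 1.3.

1.3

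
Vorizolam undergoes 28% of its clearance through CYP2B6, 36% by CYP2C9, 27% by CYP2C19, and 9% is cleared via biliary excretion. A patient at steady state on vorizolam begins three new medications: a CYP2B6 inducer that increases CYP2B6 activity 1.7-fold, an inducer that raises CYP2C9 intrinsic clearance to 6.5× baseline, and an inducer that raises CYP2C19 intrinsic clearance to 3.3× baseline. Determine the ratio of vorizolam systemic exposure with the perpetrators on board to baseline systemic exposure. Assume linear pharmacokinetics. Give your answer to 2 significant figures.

The CYP2B6 pathway (28% of clearance) increases to 1.7× activity: 0.28 × 1.7 = 0.476.
The CYP2C9 pathway (36% of clearance) is boosted to 6.5× activity: 0.36 × 6.5 = 2.34.
The CYP2C19 pathway (27% of clearance) rises to 3.3× activity: 0.27 × 3.3 = 0.891.
The remaining 9% of clearance is unaffected.
Relative clearance = 0.476 + 2.34 + 0.891 + 0.09 = 3.797.
Systemic exposure ∝ 1/CL: fold-change = 1 / 3.797 = 0.26.

0.26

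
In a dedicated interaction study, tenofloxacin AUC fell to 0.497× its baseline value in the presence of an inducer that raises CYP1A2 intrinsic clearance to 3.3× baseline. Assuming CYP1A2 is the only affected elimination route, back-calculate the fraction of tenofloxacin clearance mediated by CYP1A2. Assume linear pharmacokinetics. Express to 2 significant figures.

CL'/CL = 1 / 0.497 = 2.012
3.3·fm + (1 − fm) = 2.012
fm = (2.012 − 1) / (3.3 − 1) = 0.44

0.44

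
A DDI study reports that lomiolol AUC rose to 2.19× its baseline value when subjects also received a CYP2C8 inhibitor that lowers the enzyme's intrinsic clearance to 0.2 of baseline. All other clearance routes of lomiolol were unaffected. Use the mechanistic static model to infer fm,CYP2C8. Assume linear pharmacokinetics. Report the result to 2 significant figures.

0.68

Call the CYP2C8 fraction fm. After the interaction, CL_new/CL_old = fm × 0.2 + (1 − fm).
AUC ratio = 1 / (new CL fraction), so new CL fraction = 1 / 2.19 = 0.4566.
fm × 0.2 + 1 − fm = 0.4566  ⇒  fm × (0.2 − 1) = −0.5434  ⇒  fm = 0.68.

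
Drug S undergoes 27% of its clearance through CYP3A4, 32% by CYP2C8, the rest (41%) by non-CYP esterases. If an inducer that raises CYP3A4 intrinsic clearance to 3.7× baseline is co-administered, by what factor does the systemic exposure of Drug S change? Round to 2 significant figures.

The CYP3A4 pathway (27% of clearance) is boosted to 3.7× activity: 0.27 × 3.7 = 0.999.
CYP2C8 (32%) and the residual 41% are unaffected.
New clearance relative to baseline: 0.999 + 0.32 + 0.41 = 1.729.
Since systemic exposure ∝ 1/CL, the ratio is 1 / 1.729 = 0.58.

0.58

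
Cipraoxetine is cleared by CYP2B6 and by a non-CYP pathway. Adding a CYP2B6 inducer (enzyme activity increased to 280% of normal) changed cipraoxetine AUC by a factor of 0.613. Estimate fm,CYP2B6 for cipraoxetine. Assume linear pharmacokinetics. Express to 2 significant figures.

0.35

Call the CYP2B6 fraction fm. After the interaction, CL_new/CL_old = fm × 2.8 + (1 − fm).
AUC ratio = 1 / (new CL fraction), so new CL fraction = 1 / 0.613 = 1.631.
fm × 2.8 + 1 − fm = 1.631  ⇒  fm × (2.8 − 1) = 0.6313  ⇒  fm = 0.35.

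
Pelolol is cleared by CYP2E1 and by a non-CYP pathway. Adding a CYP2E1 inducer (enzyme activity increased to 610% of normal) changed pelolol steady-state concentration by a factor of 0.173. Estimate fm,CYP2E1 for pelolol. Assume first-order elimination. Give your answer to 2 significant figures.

0.94

Let fm be the CYP2E1 fraction. New clearance relative to baseline = fm × 6.1 + (1 − fm).
Steady-state concentration ratio = 1 / (new CL fraction), so new CL fraction = 1 / 0.173 = 5.78.
fm × 6.1 + 1 − fm = 5.78  ⇒  fm × (6.1 − 1) = 4.78  ⇒  fm = 0.94.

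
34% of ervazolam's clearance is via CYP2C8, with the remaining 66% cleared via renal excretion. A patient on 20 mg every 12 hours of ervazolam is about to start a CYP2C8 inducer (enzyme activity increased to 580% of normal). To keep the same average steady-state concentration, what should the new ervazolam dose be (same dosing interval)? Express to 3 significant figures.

The CYP2C8 pathway (34% of clearance) increases to 5.8× activity: 0.34 × 5.8 = 1.972.
The remaining 66% of clearance is unaffected.
CL_new/CL_old = 1.972 + 0.66 = 2.632.
Exposure is unchanged when dose changes in proportion to clearance. New dose = 20 mg × 2.632 = 52.6 mg.

52.6 mg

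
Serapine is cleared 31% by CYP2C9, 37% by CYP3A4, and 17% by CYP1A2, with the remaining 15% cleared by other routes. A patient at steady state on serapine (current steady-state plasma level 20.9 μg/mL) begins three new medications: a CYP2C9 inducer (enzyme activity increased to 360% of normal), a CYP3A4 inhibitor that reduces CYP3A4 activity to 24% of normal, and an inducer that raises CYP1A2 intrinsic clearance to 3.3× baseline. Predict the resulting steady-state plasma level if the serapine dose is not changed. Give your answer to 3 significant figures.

10.9 μg/mL

The CYP2C9 pathway (31% of clearance) is boosted to 3.6× activity: 0.31 × 3.6 = 1.116.
The CYP3A4 pathway (37% of clearance) falls to 0.24× activity: 0.37 × 0.24 = 0.0888.
The CYP1A2 pathway (17% of clearance) is boosted to 3.3× activity: 0.17 × 3.3 = 0.561.
Non-CYP routes (15%) are unchanged.
Relative clearance = 1.116 + 0.0888 + 0.561 + 0.15 = 1.9158.
Dividing the baseline by the relative clearance: 20.9 / 1.9158 = 10.9 μg/mL.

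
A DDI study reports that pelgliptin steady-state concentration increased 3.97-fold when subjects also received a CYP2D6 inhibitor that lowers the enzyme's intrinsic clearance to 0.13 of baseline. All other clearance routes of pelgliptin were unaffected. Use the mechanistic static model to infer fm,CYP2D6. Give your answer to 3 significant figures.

Call the CYP2D6 fraction fm. After the interaction, CL_new/CL_old = fm × 0.13 + (1 − fm).
Steady-state concentration ratio = 1 / (new CL fraction), so new CL fraction = 1 / 3.97 = 0.2519.
fm × 0.13 + 1 − fm = 0.2519  ⇒  fm × (0.13 − 1) = −0.7481  ⇒  fm = 0.860.

0.860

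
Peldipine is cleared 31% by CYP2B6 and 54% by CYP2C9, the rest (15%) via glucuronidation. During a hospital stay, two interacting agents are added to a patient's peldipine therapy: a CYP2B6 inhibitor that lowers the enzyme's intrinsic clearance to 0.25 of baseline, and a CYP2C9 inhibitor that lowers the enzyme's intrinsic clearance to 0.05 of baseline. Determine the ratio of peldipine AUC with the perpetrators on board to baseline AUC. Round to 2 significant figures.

3.9

CYP2B6: 0.31 × 0.25 = 0.0775
CYP2C9: 0.54 × 0.05 = 0.027
Other: 0.15 (unchanged)
New clearance relative to baseline: 0.0775 + 0.027 + 0.15 = 0.2545.
Net AUC ratio = 1 / 0.2545 = 3.9.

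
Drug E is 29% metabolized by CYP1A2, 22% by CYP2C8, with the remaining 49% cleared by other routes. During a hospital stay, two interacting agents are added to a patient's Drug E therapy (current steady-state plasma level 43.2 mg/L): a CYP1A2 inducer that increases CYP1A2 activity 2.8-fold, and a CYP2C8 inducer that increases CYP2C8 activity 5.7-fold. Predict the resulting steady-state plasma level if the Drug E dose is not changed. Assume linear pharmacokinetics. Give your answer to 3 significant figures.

16.9 mg/L

The CYP1A2 pathway (29% of clearance) rises to 2.8× activity: 0.29 × 2.8 = 0.812.
The CYP2C8 pathway (22% of clearance) rises to 5.7× activity: 0.22 × 5.7 = 1.254.
Non-CYP routes (49%) are unchanged.
Relative clearance = 0.812 + 1.254 + 0.49 = 2.556.
Dividing the baseline by the relative clearance: 43.2 / 2.556 = 16.9 mg/L.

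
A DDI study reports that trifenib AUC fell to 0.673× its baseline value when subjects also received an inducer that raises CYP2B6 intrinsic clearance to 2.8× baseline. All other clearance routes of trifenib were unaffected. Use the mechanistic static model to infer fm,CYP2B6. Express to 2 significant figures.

0.27

Let x = fm,CYP2B6. Because AUC ∝ 1/CL, relative clearance rose to 1/0.673 = 1.486.
Setting x·2.8 + (1 − x) = 1.486 and solving: x = (1.486 − 1)/(2.8 − 1) = 0.27.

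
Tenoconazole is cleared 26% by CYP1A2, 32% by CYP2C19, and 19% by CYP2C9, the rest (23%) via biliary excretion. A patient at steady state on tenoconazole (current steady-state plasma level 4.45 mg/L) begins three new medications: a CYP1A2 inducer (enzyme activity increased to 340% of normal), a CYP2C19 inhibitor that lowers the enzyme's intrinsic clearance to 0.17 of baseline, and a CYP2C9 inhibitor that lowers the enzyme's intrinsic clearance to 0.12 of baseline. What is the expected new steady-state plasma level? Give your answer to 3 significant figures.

The CYP1A2 pathway (26% of clearance) is boosted to 3.4× activity: 0.26 × 3.4 = 0.884.
The CYP2C19 pathway (32% of clearance) drops to 0.17× activity: 0.32 × 0.17 = 0.0544.
The CYP2C9 pathway (19% of clearance) falls to 0.12× activity: 0.19 × 0.12 = 0.0228.
The remaining 23% of clearance is unaffected.
Relative clearance = 0.884 + 0.0544 + 0.0228 + 0.23 = 1.1912.
Steady-state plasma level ∝ 1/CL: new value = 4.45 / 1.1912 = 3.74 mg/L.

3.74 mg/L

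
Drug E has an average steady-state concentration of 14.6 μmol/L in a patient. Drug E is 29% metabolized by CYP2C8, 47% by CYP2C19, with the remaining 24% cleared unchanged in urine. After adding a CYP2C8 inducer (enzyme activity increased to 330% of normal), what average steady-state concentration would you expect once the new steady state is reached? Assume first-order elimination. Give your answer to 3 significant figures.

8.76 μmol/L

CYP2C8: 0.29 × 3.3 = 0.957
CYP2C19: 0.47 (unchanged)
Other: 0.24 (unchanged)
CL_new/CL_old = 0.957 + 0.47 + 0.24 = 1.667.
With dosing unchanged, average steady-state concentration scales as 1/CL: 14.6 / 1.667 = 8.76 μmol/L.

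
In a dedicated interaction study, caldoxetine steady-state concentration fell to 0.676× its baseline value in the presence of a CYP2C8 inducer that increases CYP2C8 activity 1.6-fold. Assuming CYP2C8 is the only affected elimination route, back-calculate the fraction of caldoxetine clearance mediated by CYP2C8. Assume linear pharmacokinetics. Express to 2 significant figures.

0.80

Write x for the fraction cleared via CYP2C8. The observed steady-state concentration change means clearance rose to 1/0.676 = 1.479 of baseline.
Only the CYP2C8 route changed, so 1.479 = x·1.6 + (1 − x), giving x = 0.80.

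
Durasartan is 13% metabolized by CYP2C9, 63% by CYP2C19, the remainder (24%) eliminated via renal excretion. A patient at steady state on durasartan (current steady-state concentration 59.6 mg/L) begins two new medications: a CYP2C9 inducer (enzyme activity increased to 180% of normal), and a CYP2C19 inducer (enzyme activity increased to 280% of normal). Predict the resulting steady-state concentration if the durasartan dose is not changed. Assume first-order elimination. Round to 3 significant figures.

26.6 mg/L

The CYP2C9 pathway (13% of clearance) is boosted to 1.8× activity: 0.13 × 1.8 = 0.234.
The CYP2C19 pathway (63% of clearance) rises to 2.8× activity: 0.63 × 2.8 = 1.764.
The remaining 24% of clearance is unaffected.
CL_new/CL_old = 0.234 + 1.764 + 0.24 = 2.238.
Steady-state concentration ∝ 1/CL: new value = 59.6 / 2.238 = 26.6 mg/L.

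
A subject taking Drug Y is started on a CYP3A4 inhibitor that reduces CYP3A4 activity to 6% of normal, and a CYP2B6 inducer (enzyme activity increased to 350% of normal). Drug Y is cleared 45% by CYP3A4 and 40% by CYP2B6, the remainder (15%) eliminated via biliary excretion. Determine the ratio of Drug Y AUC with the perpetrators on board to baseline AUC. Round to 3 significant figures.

The CYP3A4 pathway (45% of clearance) is reduced to 0.06× activity: 0.45 × 0.06 = 0.027.
The CYP2B6 pathway (40% of clearance) is boosted to 3.5× activity: 0.4 × 3.5 = 1.4.
Non-CYP routes (15%) are unchanged.
Relative clearance = 0.027 + 1.4 + 0.15 = 1.577.
Because AUC varies inversely with clearance, the combined effect is 1 / 1.577 = 0.634.

0.634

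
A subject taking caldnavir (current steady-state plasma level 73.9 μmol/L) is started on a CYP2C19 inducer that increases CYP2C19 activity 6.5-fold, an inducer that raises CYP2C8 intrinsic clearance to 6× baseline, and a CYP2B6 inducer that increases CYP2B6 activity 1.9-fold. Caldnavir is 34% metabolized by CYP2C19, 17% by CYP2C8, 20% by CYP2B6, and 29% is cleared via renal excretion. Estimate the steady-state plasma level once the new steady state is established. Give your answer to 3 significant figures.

18.9 μmol/L

The CYP2C19 pathway (34% of clearance) rises to 6.5× activity: 0.34 × 6.5 = 2.21.
The CYP2C8 pathway (17% of clearance) rises to 6× activity: 0.17 × 6 = 1.02.
The CYP2B6 pathway (20% of clearance) increases to 1.9× activity: 0.2 × 1.9 = 0.38.
Non-CYP routes (29%) are unchanged.
New clearance relative to baseline: 2.21 + 1.02 + 0.38 + 0.29 = 3.9.
New steady-state plasma level = 73.9 / 3.9 = 18.9 μmol/L (concentration scales inversely with clearance).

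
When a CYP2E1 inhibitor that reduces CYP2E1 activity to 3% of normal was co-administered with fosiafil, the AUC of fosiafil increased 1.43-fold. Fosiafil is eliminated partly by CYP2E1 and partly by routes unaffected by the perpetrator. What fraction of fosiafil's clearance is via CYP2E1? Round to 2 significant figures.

CL'/CL = 1 / 1.43 = 0.6993
0.03·fm + (1 − fm) = 0.6993
fm = (0.6993 − 1) / (0.03 − 1) = 0.31

0.31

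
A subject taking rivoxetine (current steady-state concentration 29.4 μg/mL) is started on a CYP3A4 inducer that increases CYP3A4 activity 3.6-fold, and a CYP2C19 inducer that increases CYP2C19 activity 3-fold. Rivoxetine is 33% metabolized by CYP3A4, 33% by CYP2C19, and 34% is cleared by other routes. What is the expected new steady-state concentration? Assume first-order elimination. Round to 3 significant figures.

11.7 μg/mL

The CYP3A4 pathway (33% of clearance) increases to 3.6× activity: 0.33 × 3.6 = 1.188.
The CYP2C19 pathway (33% of clearance) is boosted to 3× activity: 0.33 × 3 = 0.99.
The remaining 34% of clearance is unaffected.
CL_new/CL_old = 1.188 + 0.99 + 0.34 = 2.518.
Dividing the baseline by the relative clearance: 29.4 / 2.518 = 11.7 μg/mL.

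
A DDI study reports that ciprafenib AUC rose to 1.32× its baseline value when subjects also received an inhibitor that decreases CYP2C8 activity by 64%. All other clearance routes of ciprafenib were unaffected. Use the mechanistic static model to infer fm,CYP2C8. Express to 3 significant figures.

0.379

Call the CYP2C8 fraction fm. After the interaction, CL_new/CL_old = fm × 0.36 + (1 − fm).
AUC ratio = 1 / (new CL fraction), so new CL fraction = 1 / 1.32 = 0.7576.
fm × 0.36 + 1 − fm = 0.7576  ⇒  fm × (0.36 − 1) = −0.2424  ⇒  fm = 0.379.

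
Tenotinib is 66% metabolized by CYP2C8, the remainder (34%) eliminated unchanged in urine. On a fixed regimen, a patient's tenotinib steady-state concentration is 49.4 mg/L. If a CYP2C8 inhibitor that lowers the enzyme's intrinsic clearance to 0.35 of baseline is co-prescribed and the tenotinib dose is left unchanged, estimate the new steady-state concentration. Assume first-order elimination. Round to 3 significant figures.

86.5 mg/L

CYP2C8: 0.66 × 0.35 = 0.231
Other: 0.34 (unchanged)
Relative clearance = 0.231 + 0.34 = 0.571.
New steady-state concentration = baseline ÷ relative clearance = 49.4 / 0.571 = 86.5 mg/L.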